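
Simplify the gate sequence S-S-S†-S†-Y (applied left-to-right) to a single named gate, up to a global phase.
Y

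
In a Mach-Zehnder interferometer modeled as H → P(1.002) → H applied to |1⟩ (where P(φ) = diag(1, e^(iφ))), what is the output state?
(0.2307 - 0.4213i)|0⟩ + (0.7693 + 0.4213i)|1⟩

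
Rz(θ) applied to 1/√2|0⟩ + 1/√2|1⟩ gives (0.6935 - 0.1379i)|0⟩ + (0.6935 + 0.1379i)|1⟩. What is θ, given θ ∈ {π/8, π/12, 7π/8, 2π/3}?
π/8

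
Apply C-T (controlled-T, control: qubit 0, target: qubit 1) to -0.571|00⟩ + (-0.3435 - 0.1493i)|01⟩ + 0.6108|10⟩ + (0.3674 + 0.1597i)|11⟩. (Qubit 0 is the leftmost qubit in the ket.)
-0.571|00⟩ + (-0.3435 - 0.1493i)|01⟩ + 0.6108|10⟩ + (0.1469 + 0.3727i)|11⟩

C-T leaves the control-|0⟩ kets |00⟩, |01⟩ unchanged and applies T to qubit 1 on the control-|1⟩ pair (|10⟩, |11⟩).
T = [[1, 0], [0, (1/√2 + (1/√2)i)]].
With a = amp(|10⟩) = 0.6108 and b = amp(|11⟩) = (0.3674 + 0.1597i):
new amp(|10⟩) = (1)·a = 0.6108
new amp(|11⟩) = (1/√2 + (1/√2)i)·b = (0.1469 + 0.3727i)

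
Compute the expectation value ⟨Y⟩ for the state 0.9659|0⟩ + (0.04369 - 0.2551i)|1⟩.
-0.4928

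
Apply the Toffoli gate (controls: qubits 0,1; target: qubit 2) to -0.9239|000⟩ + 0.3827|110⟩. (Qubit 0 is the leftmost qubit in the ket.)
-0.9239|000⟩ + 0.3827|111⟩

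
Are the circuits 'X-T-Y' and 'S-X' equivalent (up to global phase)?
No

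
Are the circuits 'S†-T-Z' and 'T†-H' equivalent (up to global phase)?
No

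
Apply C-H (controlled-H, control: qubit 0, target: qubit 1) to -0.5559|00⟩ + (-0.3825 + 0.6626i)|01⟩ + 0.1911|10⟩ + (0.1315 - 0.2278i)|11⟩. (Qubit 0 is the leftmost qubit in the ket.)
-0.5559|00⟩ + (-0.3825 + 0.6626i)|01⟩ + (0.2281 - 0.1611i)|10⟩ + (0.04214 + 0.1611i)|11⟩

C-H leaves the control-|0⟩ kets |00⟩, |01⟩ unchanged and applies H to qubit 1 on the control-|1⟩ pair (|10⟩, |11⟩).
H = [[1/√2, 1/√2], [1/√2, -1/√2]].
With a = amp(|10⟩) = 0.1911 and b = amp(|11⟩) = (0.1315 - 0.2278i):
new amp(|10⟩) = (1/√2)·a + (1/√2)·b = (0.2281 - 0.1611i)
new amp(|11⟩) = (1/√2)·a + (-1/√2)·b = (0.04214 + 0.1611i)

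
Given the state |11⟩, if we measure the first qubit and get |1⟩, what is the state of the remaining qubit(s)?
|1⟩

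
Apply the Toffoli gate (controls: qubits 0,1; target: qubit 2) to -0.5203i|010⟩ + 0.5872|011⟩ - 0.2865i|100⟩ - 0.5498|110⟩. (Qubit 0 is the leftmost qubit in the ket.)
-0.5203i|010⟩ + 0.5872|011⟩ - 0.2865i|100⟩ - 0.5498|111⟩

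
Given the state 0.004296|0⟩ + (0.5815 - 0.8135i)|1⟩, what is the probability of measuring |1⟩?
0.9999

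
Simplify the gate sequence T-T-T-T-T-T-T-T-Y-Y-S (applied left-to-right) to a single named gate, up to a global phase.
S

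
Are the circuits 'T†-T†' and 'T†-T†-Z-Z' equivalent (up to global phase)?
Yes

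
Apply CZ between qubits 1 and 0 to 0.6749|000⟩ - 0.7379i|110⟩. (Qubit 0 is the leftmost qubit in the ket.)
0.6749|000⟩ + 0.7379i|110⟩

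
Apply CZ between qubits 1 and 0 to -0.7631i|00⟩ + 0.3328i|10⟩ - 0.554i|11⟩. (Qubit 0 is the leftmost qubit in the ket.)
-0.7631i|00⟩ + 0.3328i|10⟩ + 0.554i|11⟩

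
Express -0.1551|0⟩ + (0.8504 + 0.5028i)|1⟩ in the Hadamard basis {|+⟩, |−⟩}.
(0.4917 + 0.3555i)|+⟩ + (-0.711 - 0.3555i)|−⟩

With |ψ⟩ = α|0⟩ + β|1⟩, the Hadamard-basis coefficients are ⟨+|ψ⟩ = (α + β)/√2 and ⟨−|ψ⟩ = (α − β)/√2.
Here α = -0.1551, β = (0.8504 + 0.5028i): (α + β)/√2 = (0.4917 + 0.3555i), (α − β)/√2 = (-0.711 - 0.3555i).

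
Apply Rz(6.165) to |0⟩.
(-0.9983 - 0.05906i)|0⟩

Rz(6.165) = [[e^(−iθ/2), 0], [0, e^(iθ/2)]] with e^(±iθ/2) = cos(θ/2) ± i·sin(θ/2); θ = 6.165, cos(θ/2) ≈ -0.998255, sin(θ/2) ≈ 0.0590583.
With a = amp(|0⟩) = 1 and b = amp(|1⟩) = 0:
new amp(|0⟩) = (-0.998255 - 0.0590583i)·a = (-0.9983 - 0.05906i)
new amp(|1⟩) = (-0.998255 + 0.0590583i)·b = 0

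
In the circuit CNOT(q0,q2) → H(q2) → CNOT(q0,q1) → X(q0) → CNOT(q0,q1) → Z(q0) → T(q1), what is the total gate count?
7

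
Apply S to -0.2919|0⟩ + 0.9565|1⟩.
-0.2919|0⟩ + 0.9565i|1⟩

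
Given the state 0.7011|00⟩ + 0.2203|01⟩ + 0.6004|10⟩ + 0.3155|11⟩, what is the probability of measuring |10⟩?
0.3605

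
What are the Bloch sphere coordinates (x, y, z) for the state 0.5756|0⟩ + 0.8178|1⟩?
(0.9415, 0, -0.3375)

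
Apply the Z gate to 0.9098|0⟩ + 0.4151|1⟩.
0.9098|0⟩ - 0.4151|1⟩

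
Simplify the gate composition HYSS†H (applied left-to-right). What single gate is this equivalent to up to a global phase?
Y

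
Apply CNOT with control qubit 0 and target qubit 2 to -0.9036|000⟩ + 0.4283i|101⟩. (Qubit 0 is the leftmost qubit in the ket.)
-0.9036|000⟩ + 0.4283i|100⟩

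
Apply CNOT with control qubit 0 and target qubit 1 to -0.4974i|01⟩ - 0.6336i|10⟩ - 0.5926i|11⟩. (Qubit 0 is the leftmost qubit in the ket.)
-0.4974i|01⟩ - 0.5926i|10⟩ - 0.6336i|11⟩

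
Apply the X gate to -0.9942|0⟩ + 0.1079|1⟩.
0.1079|0⟩ - 0.9942|1⟩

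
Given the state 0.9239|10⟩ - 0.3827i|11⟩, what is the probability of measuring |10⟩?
0.8536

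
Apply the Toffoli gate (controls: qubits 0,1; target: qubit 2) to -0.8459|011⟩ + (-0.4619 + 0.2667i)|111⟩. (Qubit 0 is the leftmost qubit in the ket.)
-0.8459|011⟩ + (-0.4619 + 0.2667i)|110⟩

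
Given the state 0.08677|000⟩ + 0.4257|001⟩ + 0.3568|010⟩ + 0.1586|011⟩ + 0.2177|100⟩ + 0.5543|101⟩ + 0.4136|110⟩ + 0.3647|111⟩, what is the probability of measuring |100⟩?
0.04739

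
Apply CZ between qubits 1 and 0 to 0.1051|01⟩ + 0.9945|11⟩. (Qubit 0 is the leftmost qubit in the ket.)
0.1051|01⟩ - 0.9945|11⟩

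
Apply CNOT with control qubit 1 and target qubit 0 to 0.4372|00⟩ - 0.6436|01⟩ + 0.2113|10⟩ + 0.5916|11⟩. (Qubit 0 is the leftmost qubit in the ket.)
0.4372|00⟩ + 0.5916|01⟩ + 0.2113|10⟩ - 0.6436|11⟩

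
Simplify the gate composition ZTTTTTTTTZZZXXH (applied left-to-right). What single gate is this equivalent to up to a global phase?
H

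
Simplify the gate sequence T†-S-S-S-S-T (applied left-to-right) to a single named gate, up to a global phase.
I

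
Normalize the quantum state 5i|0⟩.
i|0⟩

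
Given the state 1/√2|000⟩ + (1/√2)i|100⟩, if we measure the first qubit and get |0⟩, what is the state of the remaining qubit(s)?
|00⟩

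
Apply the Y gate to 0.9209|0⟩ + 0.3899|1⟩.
-0.3899i|0⟩ + 0.9209i|1⟩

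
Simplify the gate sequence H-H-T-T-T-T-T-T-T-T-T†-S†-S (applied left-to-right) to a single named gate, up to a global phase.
T†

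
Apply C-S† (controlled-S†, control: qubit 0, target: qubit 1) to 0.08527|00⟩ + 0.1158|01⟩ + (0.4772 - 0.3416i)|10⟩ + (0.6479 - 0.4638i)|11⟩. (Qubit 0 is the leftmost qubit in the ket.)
0.08527|00⟩ + 0.1158|01⟩ + (0.4772 - 0.3416i)|10⟩ + (-0.4638 - 0.6479i)|11⟩

C-S† leaves the control-|0⟩ kets |00⟩, |01⟩ unchanged and applies S† to qubit 1 on the control-|1⟩ pair (|10⟩, |11⟩).
S† = [[1, 0], [0, -i]].
With a = amp(|10⟩) = (0.4772 - 0.3416i) and b = amp(|11⟩) = (0.6479 - 0.4638i):
new amp(|10⟩) = (1)·a = (0.4772 - 0.3416i)
new amp(|11⟩) = (-i)·b = (-0.4638 - 0.6479i)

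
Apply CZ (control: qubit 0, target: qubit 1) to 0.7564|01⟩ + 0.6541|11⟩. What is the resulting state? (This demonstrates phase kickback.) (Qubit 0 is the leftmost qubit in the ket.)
0.7564|01⟩ - 0.6541|11⟩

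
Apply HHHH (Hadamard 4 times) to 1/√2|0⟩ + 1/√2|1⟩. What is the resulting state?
1/√2|0⟩ + 1/√2|1⟩

H² = I, so an even number of Hadamards cancels: H^4 = I and the state is unchanged.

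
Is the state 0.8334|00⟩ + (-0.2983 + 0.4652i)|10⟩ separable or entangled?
Separable

Writing the state as a|00⟩ + b|01⟩ + c|10⟩ + d|11⟩, it is a product state iff ad − bc = 0.
Here (a, b, c, d) = (0.8334, 0, (-0.2983 + 0.4652i), 0): ad − bc = (0.8334)(0) − (0)(-0.2983 + 0.4652i) = 0, so the state is separable.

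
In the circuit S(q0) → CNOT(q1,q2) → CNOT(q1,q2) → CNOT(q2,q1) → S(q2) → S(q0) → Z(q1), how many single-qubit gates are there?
4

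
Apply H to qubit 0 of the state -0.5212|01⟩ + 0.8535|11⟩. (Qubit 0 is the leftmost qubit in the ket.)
0.235|01⟩ - 0.9721|11⟩

H on qubit 0 mixes each pair of kets that differ only in qubit 0: amplitudes (a, b) of (|…0…⟩, |…1…⟩) become ((a + b)/√2, (a − b)/√2). Kets absent from the input have amplitude 0.
(|01⟩, |11⟩): (a, b) = (-0.5212, 0.8535) → (0.235, -0.9721)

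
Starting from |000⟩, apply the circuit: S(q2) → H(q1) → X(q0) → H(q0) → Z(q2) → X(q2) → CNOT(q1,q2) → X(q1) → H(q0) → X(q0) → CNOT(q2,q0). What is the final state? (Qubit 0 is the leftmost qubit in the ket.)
1/√2|000⟩ + 1/√2|111⟩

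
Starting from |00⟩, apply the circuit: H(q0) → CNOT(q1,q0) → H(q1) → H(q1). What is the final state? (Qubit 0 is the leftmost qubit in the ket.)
1/√2|00⟩ + 1/√2|10⟩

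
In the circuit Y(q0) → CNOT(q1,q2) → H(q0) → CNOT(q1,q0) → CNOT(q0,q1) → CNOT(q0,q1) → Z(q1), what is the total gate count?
7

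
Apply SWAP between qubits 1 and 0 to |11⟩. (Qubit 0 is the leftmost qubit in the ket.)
|11⟩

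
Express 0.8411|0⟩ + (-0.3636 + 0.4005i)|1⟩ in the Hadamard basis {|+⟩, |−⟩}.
(0.3376 + 0.2832i)|+⟩ + (0.8519 - 0.2832i)|−⟩

With |ψ⟩ = α|0⟩ + β|1⟩, the Hadamard-basis coefficients are ⟨+|ψ⟩ = (α + β)/√2 and ⟨−|ψ⟩ = (α − β)/√2.
Here α = 0.8411, β = (-0.3636 + 0.4005i): (α + β)/√2 = (0.3376 + 0.2832i), (α − β)/√2 = (0.8519 - 0.2832i).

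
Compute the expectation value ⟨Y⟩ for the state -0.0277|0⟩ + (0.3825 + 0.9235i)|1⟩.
-0.05116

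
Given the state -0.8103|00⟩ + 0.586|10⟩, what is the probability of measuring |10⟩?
0.3434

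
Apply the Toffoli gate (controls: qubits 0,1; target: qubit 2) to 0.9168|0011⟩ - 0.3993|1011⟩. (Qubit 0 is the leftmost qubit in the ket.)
0.9168|0011⟩ - 0.3993|1011⟩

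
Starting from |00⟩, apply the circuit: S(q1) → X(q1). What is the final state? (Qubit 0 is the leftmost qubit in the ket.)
|01⟩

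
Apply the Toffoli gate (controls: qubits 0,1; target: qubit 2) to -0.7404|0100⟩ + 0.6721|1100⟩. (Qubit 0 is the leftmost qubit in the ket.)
-0.7404|0100⟩ + 0.6721|1110⟩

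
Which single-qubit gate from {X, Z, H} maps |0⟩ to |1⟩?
X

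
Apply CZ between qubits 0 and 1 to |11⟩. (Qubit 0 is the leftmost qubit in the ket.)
-|11⟩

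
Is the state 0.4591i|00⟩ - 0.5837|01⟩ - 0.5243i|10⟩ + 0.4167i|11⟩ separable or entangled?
Entangled

Writing the state as a|00⟩ + b|01⟩ + c|10⟩ + d|11⟩, it is a product state iff ad − bc = 0.
Here (a, b, c, d) = (0.4591i, -0.5837, -0.5243i, 0.4167i): ad − bc = (0.4591i)(0.4167i) − (-0.5837)(-0.5243i) = (-0.1913 - 0.306i) ≠ 0, so the state is entangled.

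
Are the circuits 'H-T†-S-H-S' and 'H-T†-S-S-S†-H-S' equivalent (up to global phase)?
Yes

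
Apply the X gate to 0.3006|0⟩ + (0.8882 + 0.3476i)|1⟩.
(0.8882 + 0.3476i)|0⟩ + 0.3006|1⟩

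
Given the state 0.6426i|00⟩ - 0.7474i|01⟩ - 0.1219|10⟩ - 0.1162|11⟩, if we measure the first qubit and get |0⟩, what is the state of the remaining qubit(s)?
0.6519i|0⟩ - 0.7583i|1⟩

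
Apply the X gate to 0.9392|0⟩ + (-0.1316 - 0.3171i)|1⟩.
(-0.1316 - 0.3171i)|0⟩ + 0.9392|1⟩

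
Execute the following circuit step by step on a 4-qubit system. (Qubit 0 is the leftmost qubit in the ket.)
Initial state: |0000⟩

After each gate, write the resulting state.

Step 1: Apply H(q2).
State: 1/√2|0000⟩ + 1/√2|0010⟩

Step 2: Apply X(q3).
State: 1/√2|0001⟩ + 1/√2|0011⟩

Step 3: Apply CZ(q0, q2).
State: 1/√2|0001⟩ + 1/√2|0011⟩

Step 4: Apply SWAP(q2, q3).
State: 1/√2|0010⟩ + 1/√2|0011⟩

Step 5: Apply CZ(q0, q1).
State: 1/√2|0010⟩ + 1/√2|0011⟩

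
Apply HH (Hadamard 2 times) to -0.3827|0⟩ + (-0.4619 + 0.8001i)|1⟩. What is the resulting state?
-0.3827|0⟩ + (-0.4619 + 0.8001i)|1⟩

H² = I, so an even number of Hadamards cancels: H^2 = I and the state is unchanged.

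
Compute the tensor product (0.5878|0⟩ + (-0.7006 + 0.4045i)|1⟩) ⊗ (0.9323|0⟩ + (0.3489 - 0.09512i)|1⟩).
0.548|00⟩ + (0.2051 - 0.05591i)|01⟩ + (-0.6532 + 0.3771i)|10⟩ + (-0.206 + 0.2078i)|11⟩

amp(|b₁b₂…⟩) = product of the factor amplitudes for bits b₁, b₂, …; only kets whose every factor amplitude is nonzero survive.
|00⟩: (0.5878)(0.9323) = 0.548
|01⟩: (0.5878)(0.3489 - 0.09512i) = (0.2051 - 0.05591i)
|10⟩: (-0.7006 + 0.4045i)(0.9323) = (-0.6532 + 0.3771i)
|11⟩: (-0.7006 + 0.4045i)(0.3489 - 0.09512i) = (-0.206 + 0.2078i)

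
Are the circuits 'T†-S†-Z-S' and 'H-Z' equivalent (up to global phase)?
No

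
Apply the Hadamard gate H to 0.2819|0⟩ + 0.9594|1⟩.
0.8777|0⟩ - 0.4791|1⟩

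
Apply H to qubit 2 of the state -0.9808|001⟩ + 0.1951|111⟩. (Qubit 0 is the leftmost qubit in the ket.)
-0.6935|000⟩ + 0.6935|001⟩ + 0.138|110⟩ - 0.138|111⟩

H on qubit 2 mixes each pair of kets that differ only in qubit 2: amplitudes (a, b) of (|…0…⟩, |…1…⟩) become ((a + b)/√2, (a − b)/√2). Kets absent from the input have amplitude 0.
(|000⟩, |001⟩): (a, b) = (0, -0.9808) → (-0.6935, 0.6935)
(|110⟩, |111⟩): (a, b) = (0, 0.1951) → (0.138, -0.138)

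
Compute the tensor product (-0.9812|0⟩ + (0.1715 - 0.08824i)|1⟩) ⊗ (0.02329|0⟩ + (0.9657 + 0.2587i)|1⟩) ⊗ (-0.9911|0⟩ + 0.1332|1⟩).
0.02265|000⟩ - 0.003044|001⟩ + (0.9391 + 0.2516i)|010⟩ + (-0.1262 - 0.03381i)|011⟩ + (-0.003959 + 0.002037i)|100⟩ + (0.000532 - 0.0002737i)|101⟩ + (-0.1868 + 0.04048i)|110⟩ + (0.0251 - 0.005441i)|111⟩

amp(|b₁b₂…⟩) = product of the factor amplitudes for bits b₁, b₂, …; only kets whose every factor amplitude is nonzero survive.
|000⟩: (-0.9812)(0.02329)(-0.9911) = 0.02265
|001⟩: (-0.9812)(0.02329)(0.1332) = -0.003044
|010⟩: (-0.9812)(0.9657 + 0.2587i)(-0.9911) = (0.9391 + 0.2516i)
|011⟩: (-0.9812)(0.9657 + 0.2587i)(0.1332) = (-0.1262 - 0.03381i)
|100⟩: (0.1715 - 0.08824i)(0.02329)(-0.9911) = (-0.003959 + 0.002037i)
|101⟩: (0.1715 - 0.08824i)(0.02329)(0.1332) = (0.000532 - 0.0002737i)
|110⟩: (0.1715 - 0.08824i)(0.9657 + 0.2587i)(-0.9911) = (-0.1868 + 0.04048i)
|111⟩: (0.1715 - 0.08824i)(0.9657 + 0.2587i)(0.1332) = (0.0251 - 0.005441i)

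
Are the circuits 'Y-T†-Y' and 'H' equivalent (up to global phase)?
No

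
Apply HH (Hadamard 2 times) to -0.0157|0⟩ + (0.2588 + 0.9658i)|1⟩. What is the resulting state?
-0.0157|0⟩ + (0.2588 + 0.9658i)|1⟩

H² = I, so an even number of Hadamards cancels: H^2 = I and the state is unchanged.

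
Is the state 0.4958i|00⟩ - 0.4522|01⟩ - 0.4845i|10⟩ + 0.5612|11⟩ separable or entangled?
Entangled

Writing the state as a|00⟩ + b|01⟩ + c|10⟩ + d|11⟩, it is a product state iff ad − bc = 0.
Here (a, b, c, d) = (0.4958i, -0.4522, -0.4845i, 0.5612): ad − bc = (0.4958i)(0.5612) − (-0.4522)(-0.4845i) = 0.05915i ≠ 0, so the state is entangled.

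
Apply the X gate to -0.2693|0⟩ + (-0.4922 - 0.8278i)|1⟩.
(-0.4922 - 0.8278i)|0⟩ - 0.2693|1⟩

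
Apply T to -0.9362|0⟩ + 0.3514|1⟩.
-0.9362|0⟩ + (0.2485 + 0.2485i)|1⟩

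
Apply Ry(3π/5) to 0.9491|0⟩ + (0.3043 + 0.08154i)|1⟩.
(0.3117 - 0.06597i)|0⟩ + (0.9467 + 0.04793i)|1⟩

Ry(3π/5) = [[cos(θ/2), −sin(θ/2)], [sin(θ/2), cos(θ/2)]]; θ = 3π/5, cos(θ/2) ≈ 0.587785, sin(θ/2) ≈ 0.809017.
With a = amp(|0⟩) = 0.9491 and b = amp(|1⟩) = (0.3043 + 0.08154i):
new amp(|0⟩) = (0.587785)·a + (-0.809017)·b = (0.3117 - 0.06597i)
new amp(|1⟩) = (0.809017)·a + (0.587785)·b = (0.9467 + 0.04793i)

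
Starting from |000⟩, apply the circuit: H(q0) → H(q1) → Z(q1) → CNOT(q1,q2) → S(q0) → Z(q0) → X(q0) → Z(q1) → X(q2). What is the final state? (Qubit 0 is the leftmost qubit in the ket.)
-(1/2)i|001⟩ - (1/2)i|010⟩ + 1/2|101⟩ + 1/2|110⟩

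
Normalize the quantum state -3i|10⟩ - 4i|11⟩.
-0.6i|10⟩ - 0.8i|11⟩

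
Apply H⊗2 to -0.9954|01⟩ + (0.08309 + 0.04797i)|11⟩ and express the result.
(-0.4562 + 0.02399i)|00⟩ + (0.4562 - 0.02399i)|01⟩ + (-0.5392 - 0.02399i)|10⟩ + (0.5392 + 0.02399i)|11⟩

H⊗2 gives amp(|y⟩) = (1/2) Σ_x (−1)^(x·y) amp(|x⟩), where x·y is the number of positions in which both x and y have a 1.
|00⟩: (-0.9954 + (0.08309 + 0.04797i))/2 = (-0.4562 + 0.02399i)
|01⟩: (0.9954 - (0.08309 + 0.04797i))/2 = (0.4562 - 0.02399i)
|10⟩: (-0.9954 - (0.08309 + 0.04797i))/2 = (-0.5392 - 0.02399i)
|11⟩: (0.9954 + (0.08309 + 0.04797i))/2 = (0.5392 + 0.02399i)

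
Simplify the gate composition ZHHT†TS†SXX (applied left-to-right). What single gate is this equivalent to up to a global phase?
Z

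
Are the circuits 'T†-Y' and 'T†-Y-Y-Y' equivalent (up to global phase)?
Yes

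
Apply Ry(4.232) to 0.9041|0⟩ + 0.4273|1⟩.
-0.8342|0⟩ + 0.5514|1⟩

Ry(4.232) = [[cos(θ/2), −sin(θ/2)], [sin(θ/2), cos(θ/2)]]; θ = 4.232, cos(θ/2) ≈ -0.518592, sin(θ/2) ≈ 0.855022.
With a = amp(|0⟩) = 0.9041 and b = amp(|1⟩) = 0.4273:
new amp(|0⟩) = (-0.518592)·a + (-0.855022)·b = -0.8342
new amp(|1⟩) = (0.855022)·a + (-0.518592)·b = 0.5514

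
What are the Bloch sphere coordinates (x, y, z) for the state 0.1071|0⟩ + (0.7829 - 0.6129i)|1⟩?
(0.1677, -0.1313, -0.9771)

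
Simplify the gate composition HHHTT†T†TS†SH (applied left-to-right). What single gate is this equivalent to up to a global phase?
I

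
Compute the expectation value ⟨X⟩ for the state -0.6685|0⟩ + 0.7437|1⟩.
-0.9943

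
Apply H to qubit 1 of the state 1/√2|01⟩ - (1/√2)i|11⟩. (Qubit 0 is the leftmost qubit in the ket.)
1/2|00⟩ - 1/2|01⟩ - (1/2)i|10⟩ + (1/2)i|11⟩

H on qubit 1 mixes each pair of kets that differ only in qubit 1: amplitudes (a, b) of (|…0…⟩, |…1…⟩) become ((a + b)/√2, (a − b)/√2). Kets absent from the input have amplitude 0.
(|00⟩, |01⟩): (a, b) = (0, 1/√2) → (1/2, -1/2)
(|10⟩, |11⟩): (a, b) = (0, -(1/√2)i) → (-(1/2)i, (1/2)i)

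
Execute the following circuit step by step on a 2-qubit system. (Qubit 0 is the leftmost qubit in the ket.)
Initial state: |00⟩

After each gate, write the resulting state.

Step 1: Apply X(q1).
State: |01⟩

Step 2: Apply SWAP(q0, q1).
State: |10⟩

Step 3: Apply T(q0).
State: (1/√2 + (1/√2)i)|10⟩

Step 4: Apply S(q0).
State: (-1/√2 + (1/√2)i)|10⟩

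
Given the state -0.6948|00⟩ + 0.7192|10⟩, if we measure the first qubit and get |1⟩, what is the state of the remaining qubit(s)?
|0⟩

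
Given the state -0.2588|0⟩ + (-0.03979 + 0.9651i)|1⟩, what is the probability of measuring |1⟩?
0.933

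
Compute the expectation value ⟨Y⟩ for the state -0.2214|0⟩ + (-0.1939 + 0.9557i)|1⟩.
-0.4232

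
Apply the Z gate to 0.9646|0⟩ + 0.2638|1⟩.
0.9646|0⟩ - 0.2638|1⟩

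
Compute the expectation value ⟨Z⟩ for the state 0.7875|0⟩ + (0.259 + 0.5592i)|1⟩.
0.2404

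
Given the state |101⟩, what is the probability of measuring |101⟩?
1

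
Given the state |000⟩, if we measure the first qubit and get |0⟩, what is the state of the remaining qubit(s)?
|00⟩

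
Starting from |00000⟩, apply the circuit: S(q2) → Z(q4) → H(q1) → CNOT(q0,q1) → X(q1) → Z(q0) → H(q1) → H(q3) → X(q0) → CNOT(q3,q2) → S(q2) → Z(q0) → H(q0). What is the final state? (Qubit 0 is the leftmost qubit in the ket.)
-1/2|00000⟩ - (1/2)i|00110⟩ + 1/2|10000⟩ + (1/2)i|10110⟩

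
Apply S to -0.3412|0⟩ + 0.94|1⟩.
-0.3412|0⟩ + 0.94i|1⟩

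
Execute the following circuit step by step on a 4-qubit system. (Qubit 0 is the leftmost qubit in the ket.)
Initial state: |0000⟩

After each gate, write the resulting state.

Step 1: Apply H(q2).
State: 1/√2|0000⟩ + 1/√2|0010⟩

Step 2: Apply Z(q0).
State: 1/√2|0000⟩ + 1/√2|0010⟩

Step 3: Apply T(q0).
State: 1/√2|0000⟩ + 1/√2|0010⟩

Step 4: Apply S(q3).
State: 1/√2|0000⟩ + 1/√2|0010⟩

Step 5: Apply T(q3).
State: 1/√2|0000⟩ + 1/√2|0010⟩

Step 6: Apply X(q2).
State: 1/√2|0000⟩ + 1/√2|0010⟩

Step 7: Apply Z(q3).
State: 1/√2|0000⟩ + 1/√2|0010⟩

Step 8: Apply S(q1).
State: 1/√2|0000⟩ + 1/√2|0010⟩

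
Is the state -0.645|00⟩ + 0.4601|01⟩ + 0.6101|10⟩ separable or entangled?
Entangled

Writing the state as a|00⟩ + b|01⟩ + c|10⟩ + d|11⟩, it is a product state iff ad − bc = 0.
Here (a, b, c, d) = (-0.645, 0.4601, 0.6101, 0): ad − bc = (-0.645)(0) − (0.4601)(0.6101) = -0.2807 ≠ 0, so the state is entangled.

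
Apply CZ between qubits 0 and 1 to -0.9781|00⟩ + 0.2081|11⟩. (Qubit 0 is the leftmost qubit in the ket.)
-0.9781|00⟩ - 0.2081|11⟩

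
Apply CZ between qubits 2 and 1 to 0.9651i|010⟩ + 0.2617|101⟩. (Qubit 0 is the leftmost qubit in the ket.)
0.9651i|010⟩ + 0.2617|101⟩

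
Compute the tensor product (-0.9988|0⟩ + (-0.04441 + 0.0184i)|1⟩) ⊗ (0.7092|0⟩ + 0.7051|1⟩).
-0.7083|00⟩ - 0.7043|01⟩ + (-0.0315 + 0.01305i)|10⟩ + (-0.03131 + 0.01297i)|11⟩

amp(|b₁b₂…⟩) = product of the factor amplitudes for bits b₁, b₂, …; only kets whose every factor amplitude is nonzero survive.
|00⟩: (-0.9988)(0.7092) = -0.7083
|01⟩: (-0.9988)(0.7051) = -0.7043
|10⟩: (-0.04441 + 0.0184i)(0.7092) = (-0.0315 + 0.01305i)
|11⟩: (-0.04441 + 0.0184i)(0.7051) = (-0.03131 + 0.01297i)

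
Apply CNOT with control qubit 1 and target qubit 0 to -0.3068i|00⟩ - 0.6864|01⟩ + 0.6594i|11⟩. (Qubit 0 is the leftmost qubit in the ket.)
-0.3068i|00⟩ + 0.6594i|01⟩ - 0.6864|11⟩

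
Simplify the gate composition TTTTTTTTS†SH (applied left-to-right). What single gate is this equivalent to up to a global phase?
H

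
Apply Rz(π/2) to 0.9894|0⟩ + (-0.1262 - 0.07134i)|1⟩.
(0.6996 - 0.6996i)|0⟩ + (-0.03879 - 0.1397i)|1⟩

Rz(π/2) = [[e^(−iθ/2), 0], [0, e^(iθ/2)]] with e^(±iθ/2) = cos(θ/2) ± i·sin(θ/2); θ = π/2, cos(θ/2) ≈ 0.707107, sin(θ/2) ≈ 0.707107.
With a = amp(|0⟩) = 0.9894 and b = amp(|1⟩) = (-0.1262 - 0.07134i):
new amp(|0⟩) = (0.707107 - 0.707107i)·a = (0.6996 - 0.6996i)
new amp(|1⟩) = (0.707107 + 0.707107i)·b = (-0.03879 - 0.1397i)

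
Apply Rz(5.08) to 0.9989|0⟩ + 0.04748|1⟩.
(-0.8235 - 0.5653i)|0⟩ + (-0.03914 + 0.02687i)|1⟩

Rz(5.08) = [[e^(−iθ/2), 0], [0, e^(iθ/2)]] with e^(±iθ/2) = cos(θ/2) ± i·sin(θ/2); θ = 5.08, cos(θ/2) ≈ -0.824435, sin(θ/2) ≈ 0.565956.
With a = amp(|0⟩) = 0.9989 and b = amp(|1⟩) = 0.04748:
new amp(|0⟩) = (-0.824435 - 0.565956i)·a = (-0.8235 - 0.5653i)
new amp(|1⟩) = (-0.824435 + 0.565956i)·b = (-0.03914 + 0.02687i)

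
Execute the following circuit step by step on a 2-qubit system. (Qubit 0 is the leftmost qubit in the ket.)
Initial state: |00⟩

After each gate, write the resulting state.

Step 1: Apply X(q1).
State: |01⟩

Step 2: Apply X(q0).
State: |11⟩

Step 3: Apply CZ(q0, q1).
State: -|11⟩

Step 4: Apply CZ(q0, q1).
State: |11⟩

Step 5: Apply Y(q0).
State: -i|01⟩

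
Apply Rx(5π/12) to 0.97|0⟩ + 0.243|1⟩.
(0.7696 - 0.1479i)|0⟩ + (0.1928 - 0.5905i)|1⟩

Rx(5π/12) = [[cos(θ/2), −i·sin(θ/2)], [−i·sin(θ/2), cos(θ/2)]]; θ = 5π/12, cos(θ/2) ≈ 0.793353, sin(θ/2) ≈ 0.608761.
With a = amp(|0⟩) = 0.97 and b = amp(|1⟩) = 0.243:
new amp(|0⟩) = (0.793353)·a + (-0.608761i)·b = (0.7696 - 0.1479i)
new amp(|1⟩) = (-0.608761i)·a + (0.793353)·b = (0.1928 - 0.5905i)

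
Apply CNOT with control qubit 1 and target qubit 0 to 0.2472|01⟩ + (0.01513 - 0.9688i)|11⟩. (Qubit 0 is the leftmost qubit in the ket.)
(0.01513 - 0.9688i)|01⟩ + 0.2472|11⟩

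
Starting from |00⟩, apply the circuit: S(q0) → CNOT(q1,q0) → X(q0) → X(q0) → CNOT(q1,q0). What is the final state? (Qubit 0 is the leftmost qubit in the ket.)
|00⟩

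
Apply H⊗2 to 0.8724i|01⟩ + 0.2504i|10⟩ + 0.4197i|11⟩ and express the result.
0.7713i|00⟩ - 0.5209i|01⟩ + 0.1012i|10⟩ - 0.3516i|11⟩

H⊗2 gives amp(|y⟩) = (1/2) Σ_x (−1)^(x·y) amp(|x⟩), where x·y is the number of positions in which both x and y have a 1.
|00⟩: (0.8724i + 0.2504i + 0.4197i)/2 = 0.7713i
|01⟩: (-0.8724i + 0.2504i - 0.4197i)/2 = -0.5209i
|10⟩: (0.8724i - 0.2504i - 0.4197i)/2 = 0.1012i
|11⟩: (-0.8724i - 0.2504i + 0.4197i)/2 = -0.3516i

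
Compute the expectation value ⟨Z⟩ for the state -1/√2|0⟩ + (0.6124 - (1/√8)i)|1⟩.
-0.00003376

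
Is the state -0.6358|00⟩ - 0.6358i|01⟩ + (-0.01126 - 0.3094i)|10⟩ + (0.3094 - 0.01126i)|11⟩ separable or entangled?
Separable

Writing the state as a|00⟩ + b|01⟩ + c|10⟩ + d|11⟩, it is a product state iff ad − bc = 0.
Here (a, b, c, d) = (-0.6358, -0.6358i, (-0.01126 - 0.3094i), (0.3094 - 0.01126i)): ad − bc = (-0.6358)(0.3094 - 0.01126i) − (-0.6358i)(-0.01126 - 0.3094i) = 0, so the state is separable.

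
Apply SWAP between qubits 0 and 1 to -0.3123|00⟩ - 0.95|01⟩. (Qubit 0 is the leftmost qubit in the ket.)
-0.3123|00⟩ - 0.95|10⟩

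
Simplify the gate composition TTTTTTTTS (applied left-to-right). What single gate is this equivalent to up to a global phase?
S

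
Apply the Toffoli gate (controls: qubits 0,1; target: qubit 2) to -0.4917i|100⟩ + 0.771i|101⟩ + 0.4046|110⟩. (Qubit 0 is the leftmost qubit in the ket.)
-0.4917i|100⟩ + 0.771i|101⟩ + 0.4046|111⟩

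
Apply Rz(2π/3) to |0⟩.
(1/2 - 0.866i)|0⟩

Rz(2π/3) = [[e^(−iθ/2), 0], [0, e^(iθ/2)]] with e^(±iθ/2) = cos(θ/2) ± i·sin(θ/2); θ = 2π/3, cos(θ/2) ≈ 0.5, sin(θ/2) ≈ 0.866025.
With a = amp(|0⟩) = 1 and b = amp(|1⟩) = 0:
new amp(|0⟩) = (0.5 - 0.866025i)·a = (1/2 - 0.866i)
new amp(|1⟩) = (0.5 + 0.866025i)·b = 0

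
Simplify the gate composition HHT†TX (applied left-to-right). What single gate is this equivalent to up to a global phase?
X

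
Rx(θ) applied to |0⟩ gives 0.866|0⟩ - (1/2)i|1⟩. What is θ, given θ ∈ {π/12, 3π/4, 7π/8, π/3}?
π/3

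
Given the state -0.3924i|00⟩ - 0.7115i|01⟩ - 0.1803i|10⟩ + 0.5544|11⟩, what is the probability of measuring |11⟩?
0.3074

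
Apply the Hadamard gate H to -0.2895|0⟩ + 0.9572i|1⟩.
(-0.2047 + 0.6768i)|0⟩ + (-0.2047 - 0.6768i)|1⟩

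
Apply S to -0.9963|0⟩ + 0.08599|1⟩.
-0.9963|0⟩ + 0.08599i|1⟩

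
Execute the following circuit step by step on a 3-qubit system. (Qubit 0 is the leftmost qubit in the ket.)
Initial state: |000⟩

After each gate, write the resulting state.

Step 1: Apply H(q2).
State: 1/√2|000⟩ + 1/√2|001⟩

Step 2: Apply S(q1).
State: 1/√2|000⟩ + 1/√2|001⟩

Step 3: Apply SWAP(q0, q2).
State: 1/√2|000⟩ + 1/√2|100⟩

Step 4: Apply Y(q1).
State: (1/√2)i|010⟩ + (1/√2)i|110⟩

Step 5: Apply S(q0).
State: (1/√2)i|010⟩ - 1/√2|110⟩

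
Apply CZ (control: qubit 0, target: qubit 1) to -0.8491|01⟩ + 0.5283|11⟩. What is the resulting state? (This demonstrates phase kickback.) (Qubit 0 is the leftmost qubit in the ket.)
-0.8491|01⟩ - 0.5283|11⟩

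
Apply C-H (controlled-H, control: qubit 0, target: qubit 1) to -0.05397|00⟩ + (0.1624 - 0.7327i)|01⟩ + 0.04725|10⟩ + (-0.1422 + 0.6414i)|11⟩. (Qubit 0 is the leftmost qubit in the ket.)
-0.05397|00⟩ + (0.1624 - 0.7327i)|01⟩ + (-0.06714 + 0.4535i)|10⟩ + (0.134 - 0.4535i)|11⟩

C-H leaves the control-|0⟩ kets |00⟩, |01⟩ unchanged and applies H to qubit 1 on the control-|1⟩ pair (|10⟩, |11⟩).
H = [[1/√2, 1/√2], [1/√2, -1/√2]].
With a = amp(|10⟩) = 0.04725 and b = amp(|11⟩) = (-0.1422 + 0.6414i):
new amp(|10⟩) = (1/√2)·a + (1/√2)·b = (-0.06714 + 0.4535i)
new amp(|11⟩) = (1/√2)·a + (-1/√2)·b = (0.134 - 0.4535i)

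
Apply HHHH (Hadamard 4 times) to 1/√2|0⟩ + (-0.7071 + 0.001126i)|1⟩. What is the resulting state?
1/√2|0⟩ + (-0.7071 + 0.001126i)|1⟩

H² = I, so an even number of Hadamards cancels: H^4 = I and the state is unchanged.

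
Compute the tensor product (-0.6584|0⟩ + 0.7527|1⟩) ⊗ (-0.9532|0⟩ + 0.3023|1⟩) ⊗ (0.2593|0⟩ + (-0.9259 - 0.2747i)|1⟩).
0.1627|000⟩ + (-0.5811 - 0.1724i)|001⟩ - 0.05161|010⟩ + (0.1843 + 0.05467i)|011⟩ - 0.186|100⟩ + (0.6643 + 0.1971i)|101⟩ + 0.059|110⟩ + (-0.2107 - 0.06251i)|111⟩

amp(|b₁b₂…⟩) = product of the factor amplitudes for bits b₁, b₂, …; only kets whose every factor amplitude is nonzero survive.
|000⟩: (-0.6584)(-0.9532)(0.2593) = 0.1627
|001⟩: (-0.6584)(-0.9532)(-0.9259 - 0.2747i) = (-0.5811 - 0.1724i)
|010⟩: (-0.6584)(0.3023)(0.2593) = -0.05161
|011⟩: (-0.6584)(0.3023)(-0.9259 - 0.2747i) = (0.1843 + 0.05467i)
|100⟩: (0.7527)(-0.9532)(0.2593) = -0.186
|101⟩: (0.7527)(-0.9532)(-0.9259 - 0.2747i) = (0.6643 + 0.1971i)
|110⟩: (0.7527)(0.3023)(0.2593) = 0.059
|111⟩: (0.7527)(0.3023)(-0.9259 - 0.2747i) = (-0.2107 - 0.06251i)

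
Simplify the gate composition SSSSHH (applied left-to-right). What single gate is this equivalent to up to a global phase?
I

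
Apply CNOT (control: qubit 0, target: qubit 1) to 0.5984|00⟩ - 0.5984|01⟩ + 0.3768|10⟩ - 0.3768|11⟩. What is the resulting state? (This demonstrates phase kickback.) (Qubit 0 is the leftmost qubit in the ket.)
0.5984|00⟩ - 0.5984|01⟩ - 0.3768|10⟩ + 0.3768|11⟩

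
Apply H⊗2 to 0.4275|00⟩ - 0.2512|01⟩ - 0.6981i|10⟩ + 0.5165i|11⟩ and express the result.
(0.08815 - 0.0908i)|00⟩ + (0.3394 - 0.6073i)|01⟩ + (0.08815 + 0.0908i)|10⟩ + (0.3394 + 0.6073i)|11⟩

H⊗2 gives amp(|y⟩) = (1/2) Σ_x (−1)^(x·y) amp(|x⟩), where x·y is the number of positions in which both x and y have a 1.
|00⟩: (0.4275 - 0.2512 - 0.6981i + 0.5165i)/2 = (0.08815 - 0.0908i)
|01⟩: (0.4275 + 0.2512 - 0.6981i - 0.5165i)/2 = (0.3394 - 0.6073i)
|10⟩: (0.4275 - 0.2512 + 0.6981i - 0.5165i)/2 = (0.08815 + 0.0908i)
|11⟩: (0.4275 + 0.2512 + 0.6981i + 0.5165i)/2 = (0.3394 + 0.6073i)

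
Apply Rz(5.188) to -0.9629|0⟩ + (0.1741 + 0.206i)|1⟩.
(0.8221 + 0.5013i)|0⟩ + (-0.2559 - 0.08524i)|1⟩

Rz(5.188) = [[e^(−iθ/2), 0], [0, e^(iθ/2)]] with e^(±iθ/2) = cos(θ/2) ± i·sin(θ/2); θ = 5.188, cos(θ/2) ≈ -0.85378, sin(θ/2) ≈ 0.520633.
With a = amp(|0⟩) = -0.9629 and b = amp(|1⟩) = (0.1741 + 0.206i):
new amp(|0⟩) = (-0.85378 - 0.520633i)·a = (0.8221 + 0.5013i)
new amp(|1⟩) = (-0.85378 + 0.520633i)·b = (-0.2559 - 0.08524i)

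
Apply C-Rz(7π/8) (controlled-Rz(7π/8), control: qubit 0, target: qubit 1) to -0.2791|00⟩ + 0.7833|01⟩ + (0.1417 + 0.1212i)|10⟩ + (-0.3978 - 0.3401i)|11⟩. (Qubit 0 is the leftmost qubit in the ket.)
-0.2791|00⟩ + 0.7833|01⟩ + (0.1465 - 0.1153i)|10⟩ + (0.256 - 0.4565i)|11⟩

C-Rz(7π/8) leaves the control-|0⟩ kets |00⟩, |01⟩ unchanged and applies Rz(7π/8) to qubit 1 on the control-|1⟩ pair (|10⟩, |11⟩).
Rz(7π/8) = [[e^(−iθ/2), 0], [0, e^(iθ/2)]] with e^(±iθ/2) = cos(θ/2) ± i·sin(θ/2); θ = 7π/8, cos(θ/2) ≈ 0.19509, sin(θ/2) ≈ 0.980785.
With a = amp(|10⟩) = (0.1417 + 0.1212i) and b = amp(|11⟩) = (-0.3978 - 0.3401i):
new amp(|10⟩) = (0.19509 - 0.980785i)·a = (0.1465 - 0.1153i)
new amp(|11⟩) = (0.19509 + 0.980785i)·b = (0.256 - 0.4565i)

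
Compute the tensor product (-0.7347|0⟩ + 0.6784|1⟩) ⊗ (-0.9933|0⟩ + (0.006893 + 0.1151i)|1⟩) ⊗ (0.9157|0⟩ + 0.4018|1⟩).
0.6683|000⟩ + 0.2932|001⟩ + (-0.004637 - 0.07744i)|010⟩ + (-0.002035 - 0.03398i)|011⟩ - 0.617|100⟩ - 0.2708|101⟩ + (0.004282 + 0.0715i)|110⟩ + (0.001879 + 0.03137i)|111⟩

amp(|b₁b₂…⟩) = product of the factor amplitudes for bits b₁, b₂, …; only kets whose every factor amplitude is nonzero survive.
|000⟩: (-0.7347)(-0.9933)(0.9157) = 0.6683
|001⟩: (-0.7347)(-0.9933)(0.4018) = 0.2932
|010⟩: (-0.7347)(0.006893 + 0.1151i)(0.9157) = (-0.004637 - 0.07744i)
|011⟩: (-0.7347)(0.006893 + 0.1151i)(0.4018) = (-0.002035 - 0.03398i)
|100⟩: (0.6784)(-0.9933)(0.9157) = -0.617
|101⟩: (0.6784)(-0.9933)(0.4018) = -0.2708
|110⟩: (0.6784)(0.006893 + 0.1151i)(0.9157) = (0.004282 + 0.0715i)
|111⟩: (0.6784)(0.006893 + 0.1151i)(0.4018) = (0.001879 + 0.03137i)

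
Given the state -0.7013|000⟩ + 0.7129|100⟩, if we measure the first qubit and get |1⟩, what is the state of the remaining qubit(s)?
|00⟩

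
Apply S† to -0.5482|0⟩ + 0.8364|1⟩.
-0.5482|0⟩ - 0.8364i|1⟩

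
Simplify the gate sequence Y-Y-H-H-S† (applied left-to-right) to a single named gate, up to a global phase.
S†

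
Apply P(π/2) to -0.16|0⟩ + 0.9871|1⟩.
-0.16|0⟩ + 0.9871i|1⟩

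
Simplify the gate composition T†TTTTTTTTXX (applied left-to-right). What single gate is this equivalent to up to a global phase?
T†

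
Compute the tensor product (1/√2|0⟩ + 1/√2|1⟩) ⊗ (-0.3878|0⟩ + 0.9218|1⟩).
-0.2742|00⟩ + 0.6518|01⟩ - 0.2742|10⟩ + 0.6518|11⟩

amp(|b₁b₂…⟩) = product of the factor amplitudes for bits b₁, b₂, …; only kets whose every factor amplitude is nonzero survive.
|00⟩: (1/√2)(-0.3878) = -0.2742
|01⟩: (1/√2)(0.9218) = 0.6518
|10⟩: (1/√2)(-0.3878) = -0.2742
|11⟩: (1/√2)(0.9218) = 0.6518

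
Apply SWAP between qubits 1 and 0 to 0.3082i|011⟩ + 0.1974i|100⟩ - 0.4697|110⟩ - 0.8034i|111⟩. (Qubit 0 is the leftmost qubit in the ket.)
0.1974i|010⟩ + 0.3082i|101⟩ - 0.4697|110⟩ - 0.8034i|111⟩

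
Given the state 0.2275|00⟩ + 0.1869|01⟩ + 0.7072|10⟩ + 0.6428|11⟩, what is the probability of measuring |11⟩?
0.4132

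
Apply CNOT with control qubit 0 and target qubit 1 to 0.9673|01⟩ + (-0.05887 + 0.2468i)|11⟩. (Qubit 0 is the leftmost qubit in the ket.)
0.9673|01⟩ + (-0.05887 + 0.2468i)|10⟩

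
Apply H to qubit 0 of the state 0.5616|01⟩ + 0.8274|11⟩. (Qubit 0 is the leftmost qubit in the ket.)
0.9822|01⟩ - 0.1879|11⟩

H on qubit 0 mixes each pair of kets that differ only in qubit 0: amplitudes (a, b) of (|…0…⟩, |…1…⟩) become ((a + b)/√2, (a − b)/√2). Kets absent from the input have amplitude 0.
(|01⟩, |11⟩): (a, b) = (0.5616, 0.8274) → (0.9822, -0.1879)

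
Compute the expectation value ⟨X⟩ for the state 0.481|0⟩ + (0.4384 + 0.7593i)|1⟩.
0.4217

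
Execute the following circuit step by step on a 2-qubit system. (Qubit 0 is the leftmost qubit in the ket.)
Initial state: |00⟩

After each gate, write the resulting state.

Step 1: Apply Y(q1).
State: i|01⟩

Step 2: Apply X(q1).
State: i|00⟩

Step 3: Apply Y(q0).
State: -|10⟩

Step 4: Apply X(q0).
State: -|00⟩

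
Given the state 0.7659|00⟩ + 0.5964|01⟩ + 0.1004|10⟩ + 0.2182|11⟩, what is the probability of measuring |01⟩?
0.3557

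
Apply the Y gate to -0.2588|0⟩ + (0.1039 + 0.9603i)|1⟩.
(0.9603 - 0.1039i)|0⟩ - 0.2588i|1⟩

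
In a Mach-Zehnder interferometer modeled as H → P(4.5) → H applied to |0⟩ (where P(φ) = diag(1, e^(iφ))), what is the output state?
(0.3946 - 0.4888i)|0⟩ + (0.6054 + 0.4888i)|1⟩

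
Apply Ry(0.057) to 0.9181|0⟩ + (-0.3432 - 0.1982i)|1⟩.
(0.9275 + 0.005648i)|0⟩ + (-0.3169 - 0.1981i)|1⟩

Ry(0.057) = [[cos(θ/2), −sin(θ/2)], [sin(θ/2), cos(θ/2)]]; θ = 0.057, cos(θ/2) ≈ 0.999594, sin(θ/2) ≈ 0.0284961.
With a = amp(|0⟩) = 0.9181 and b = amp(|1⟩) = (-0.3432 - 0.1982i):
new amp(|0⟩) = (0.999594)·a + (-0.0284961)·b = (0.9275 + 0.005648i)
new amp(|1⟩) = (0.0284961)·a + (0.999594)·b = (-0.3169 - 0.1981i)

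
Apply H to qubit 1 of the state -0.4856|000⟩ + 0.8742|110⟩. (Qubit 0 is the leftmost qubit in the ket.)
-0.3434|000⟩ - 0.3434|010⟩ + 0.6182|100⟩ - 0.6182|110⟩

H on qubit 1 mixes each pair of kets that differ only in qubit 1: amplitudes (a, b) of (|…0…⟩, |…1…⟩) become ((a + b)/√2, (a − b)/√2). Kets absent from the input have amplitude 0.
(|000⟩, |010⟩): (a, b) = (-0.4856, 0) → (-0.3434, -0.3434)
(|100⟩, |110⟩): (a, b) = (0, 0.8742) → (0.6182, -0.6182)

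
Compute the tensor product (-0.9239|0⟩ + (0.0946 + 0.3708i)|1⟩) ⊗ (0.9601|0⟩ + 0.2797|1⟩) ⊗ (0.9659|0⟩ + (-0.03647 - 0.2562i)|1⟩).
-0.8568|000⟩ + (0.03235 + 0.2273i)|001⟩ - 0.2496|010⟩ + (0.009424 + 0.06621i)|011⟩ + (0.08773 + 0.3439i)|100⟩ + (0.0879 - 0.03625i)|101⟩ + (0.02556 + 0.1002i)|110⟩ + (0.02561 - 0.01056i)|111⟩

amp(|b₁b₂…⟩) = product of the factor amplitudes for bits b₁, b₂, …; only kets whose every factor amplitude is nonzero survive.
|000⟩: (-0.9239)(0.9601)(0.9659) = -0.8568
|001⟩: (-0.9239)(0.9601)(-0.03647 - 0.2562i) = (0.03235 + 0.2273i)
|010⟩: (-0.9239)(0.2797)(0.9659) = -0.2496
|011⟩: (-0.9239)(0.2797)(-0.03647 - 0.2562i) = (0.009424 + 0.06621i)
|100⟩: (0.0946 + 0.3708i)(0.9601)(0.9659) = (0.08773 + 0.3439i)
|101⟩: (0.0946 + 0.3708i)(0.9601)(-0.03647 - 0.2562i) = (0.0879 - 0.03625i)
|110⟩: (0.0946 + 0.3708i)(0.2797)(0.9659) = (0.02556 + 0.1002i)
|111⟩: (0.0946 + 0.3708i)(0.2797)(-0.03647 - 0.2562i) = (0.02561 - 0.01056i)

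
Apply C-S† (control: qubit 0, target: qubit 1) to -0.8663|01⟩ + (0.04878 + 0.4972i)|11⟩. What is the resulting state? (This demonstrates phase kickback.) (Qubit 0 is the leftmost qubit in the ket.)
-0.8663|01⟩ + (0.4972 - 0.04878i)|11⟩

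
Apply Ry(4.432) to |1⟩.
-0.799|0⟩ - 0.6014|1⟩

Ry(4.432) = [[cos(θ/2), −sin(θ/2)], [sin(θ/2), cos(θ/2)]]; θ = 4.432, cos(θ/2) ≈ -0.601361, sin(θ/2) ≈ 0.798977.
With a = amp(|0⟩) = 0 and b = amp(|1⟩) = 1:
new amp(|0⟩) = (-0.601361)·a + (-0.798977)·b = -0.799
new amp(|1⟩) = (0.798977)·a + (-0.601361)·b = -0.6014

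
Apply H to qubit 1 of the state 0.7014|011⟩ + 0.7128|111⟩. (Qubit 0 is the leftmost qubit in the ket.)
0.496|001⟩ - 0.496|011⟩ + 0.504|101⟩ - 0.504|111⟩

H on qubit 1 mixes each pair of kets that differ only in qubit 1: amplitudes (a, b) of (|…0…⟩, |…1…⟩) become ((a + b)/√2, (a − b)/√2). Kets absent from the input have amplitude 0.
(|001⟩, |011⟩): (a, b) = (0, 0.7014) → (0.496, -0.496)
(|101⟩, |111⟩): (a, b) = (0, 0.7128) → (0.504, -0.504)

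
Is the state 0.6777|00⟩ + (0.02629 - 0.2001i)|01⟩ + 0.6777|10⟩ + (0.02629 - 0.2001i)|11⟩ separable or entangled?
Separable

Writing the state as a|00⟩ + b|01⟩ + c|10⟩ + d|11⟩, it is a product state iff ad − bc = 0.
Here (a, b, c, d) = (0.6777, (0.02629 - 0.2001i), 0.6777, (0.02629 - 0.2001i)): ad − bc = (0.6777)(0.02629 - 0.2001i) − (0.02629 - 0.2001i)(0.6777) = 0, so the state is separable.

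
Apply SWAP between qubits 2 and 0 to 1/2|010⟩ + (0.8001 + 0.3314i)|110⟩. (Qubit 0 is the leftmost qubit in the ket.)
1/2|010⟩ + (0.8001 + 0.3314i)|011⟩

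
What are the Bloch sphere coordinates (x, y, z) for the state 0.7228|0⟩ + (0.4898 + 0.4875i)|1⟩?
(0.7081, 0.7047, 0.04488)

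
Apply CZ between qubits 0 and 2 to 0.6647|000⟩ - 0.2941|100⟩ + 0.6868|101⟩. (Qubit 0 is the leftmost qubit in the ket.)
0.6647|000⟩ - 0.2941|100⟩ - 0.6868|101⟩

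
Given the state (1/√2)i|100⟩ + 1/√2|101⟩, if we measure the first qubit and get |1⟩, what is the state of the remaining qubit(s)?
(1/√2)i|00⟩ + 1/√2|01⟩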